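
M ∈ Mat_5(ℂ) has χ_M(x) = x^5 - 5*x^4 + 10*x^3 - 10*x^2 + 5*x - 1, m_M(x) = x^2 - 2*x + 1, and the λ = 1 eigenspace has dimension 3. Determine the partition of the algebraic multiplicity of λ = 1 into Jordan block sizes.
Block sizes for λ = 1: [2, 2, 1]

Step 1 — from the characteristic polynomial, algebraic multiplicity of λ = 1 is 5. From dim ker(M − (1)·I) = 3, there are exactly 3 Jordan blocks for λ = 1.
Step 2 — from the minimal polynomial, the factor (x − 1)^2 tells us the largest block for λ = 1 has size 2.
Step 3 — with total size 5, 3 blocks, and largest block 2, the block sizes (in nonincreasing order) are [2, 2, 1].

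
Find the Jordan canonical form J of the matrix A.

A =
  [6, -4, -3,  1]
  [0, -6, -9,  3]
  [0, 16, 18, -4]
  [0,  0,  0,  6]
J_2(6) ⊕ J_1(6) ⊕ J_1(6)

The characteristic polynomial is
  det(x·I − A) = x^4 - 24*x^3 + 216*x^2 - 864*x + 1296 = (x - 6)^4

Eigenvalues and multiplicities (the geometric multiplicity of λ is n − rank(A − λI), which equals the number of Jordan blocks for λ):
  λ = 6: algebraic multiplicity = 4, geometric multiplicity = 3

Determining the block sizes for each eigenvalue:
  λ = 6: 3 blocks summing to 4 forces exactly one block of size 2 and the rest size 1 → block sizes [2, 1, 1]

Assembling the blocks gives a Jordan form
J =
  [6, 1, 0, 0]
  [0, 6, 0, 0]
  [0, 0, 6, 0]
  [0, 0, 0, 6]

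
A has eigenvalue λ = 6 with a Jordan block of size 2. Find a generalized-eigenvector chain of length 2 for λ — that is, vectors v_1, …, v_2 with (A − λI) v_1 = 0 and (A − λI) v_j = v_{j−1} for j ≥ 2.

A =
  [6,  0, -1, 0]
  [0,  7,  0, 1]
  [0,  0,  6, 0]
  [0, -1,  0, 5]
A Jordan chain for λ = 6 of length 2:
v_1 = (0, 1, 0, -1)ᵀ
v_2 = (0, 1, 0, 0)ᵀ

Let N = A − (6)·I. We want v_2 with N^2 v_2 = 0 but N^1 v_2 ≠ 0; then v_{j-1} := N · v_j for j = 2, …, 2.

Pick v_2 = (0, 1, 0, 0)ᵀ.
Then v_1 = N · v_2 = (0, 1, 0, -1)ᵀ.

Sanity check: (A − (6)·I) v_1 = (0, 0, 0, 0)ᵀ = 0. ✓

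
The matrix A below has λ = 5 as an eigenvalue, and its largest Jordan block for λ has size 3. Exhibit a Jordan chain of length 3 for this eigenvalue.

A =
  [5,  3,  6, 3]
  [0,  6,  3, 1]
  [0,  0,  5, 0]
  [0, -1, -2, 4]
A Jordan chain for λ = 5 of length 3:
v_1 = (3, 1, 0, -1)ᵀ
v_2 = (6, 3, 0, -2)ᵀ
v_3 = (0, 0, 1, 0)ᵀ

Let N = A − (5)·I. We want v_3 with N^3 v_3 = 0 but N^2 v_3 ≠ 0; then v_{j-1} := N · v_j for j = 3, …, 2.

Pick v_3 = (0, 0, 1, 0)ᵀ.
Then v_2 = N · v_3 = (6, 3, 0, -2)ᵀ.
Then v_1 = N · v_2 = (3, 1, 0, -1)ᵀ.

Sanity check: (A − (5)·I) v_1 = (0, 0, 0, 0)ᵀ = 0. ✓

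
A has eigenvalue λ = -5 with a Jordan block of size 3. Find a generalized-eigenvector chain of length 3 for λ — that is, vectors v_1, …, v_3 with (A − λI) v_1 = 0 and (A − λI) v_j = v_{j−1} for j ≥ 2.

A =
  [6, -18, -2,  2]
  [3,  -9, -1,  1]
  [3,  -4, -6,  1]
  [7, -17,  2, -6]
A Jordan chain for λ = -5 of length 3:
v_1 = (-2, -1, -1, 1)ᵀ
v_2 = (4, 2, 2, -3)ᵀ
v_3 = (2, 1, 0, 0)ᵀ

Let N = A − (-5)·I. We want v_3 with N^3 v_3 = 0 but N^2 v_3 ≠ 0; then v_{j-1} := N · v_j for j = 3, …, 2.

Pick v_3 = (2, 1, 0, 0)ᵀ.
Then v_2 = N · v_3 = (4, 2, 2, -3)ᵀ.
Then v_1 = N · v_2 = (-2, -1, -1, 1)ᵀ.

Sanity check: (A − (-5)·I) v_1 = (0, 0, 0, 0)ᵀ = 0. ✓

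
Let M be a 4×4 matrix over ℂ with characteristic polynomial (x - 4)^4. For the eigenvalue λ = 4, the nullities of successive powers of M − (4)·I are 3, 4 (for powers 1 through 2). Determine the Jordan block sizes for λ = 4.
Block sizes for λ = 4: [2, 1, 1]

From the dimensions of kernels of powers, the number of Jordan blocks of size at least j is d_j − d_{j−1} where d_j = dim ker(N^j) (with d_0 = 0). Computing the differences gives [3, 1].
The number of blocks of size exactly k is (#blocks of size ≥ k) − (#blocks of size ≥ k + 1), so the partition is: 2 block(s) of size 1, 1 block(s) of size 2.
In nonincreasing order the block sizes are [2, 1, 1].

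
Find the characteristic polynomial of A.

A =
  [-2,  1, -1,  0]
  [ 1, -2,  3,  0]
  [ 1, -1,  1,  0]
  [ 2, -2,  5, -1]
x^4 + 4*x^3 + 6*x^2 + 4*x + 1

Expanding det(x·I − A) (e.g. by cofactor expansion or by noting that A is similar to its Jordan form J, which has the same characteristic polynomial as A) gives
  χ_A(x) = x^4 + 4*x^3 + 6*x^2 + 4*x + 1
which factors as (x + 1)^4. The eigenvalues (with algebraic multiplicities) are λ = -1 with multiplicity 4.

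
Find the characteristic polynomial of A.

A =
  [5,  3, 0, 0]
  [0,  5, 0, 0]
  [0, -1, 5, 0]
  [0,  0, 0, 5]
x^4 - 20*x^3 + 150*x^2 - 500*x + 625

Expanding det(x·I − A) (e.g. by cofactor expansion or by noting that A is similar to its Jordan form J, which has the same characteristic polynomial as A) gives
  χ_A(x) = x^4 - 20*x^3 + 150*x^2 - 500*x + 625
which factors as (x - 5)^4. The eigenvalues (with algebraic multiplicities) are λ = 5 with multiplicity 4.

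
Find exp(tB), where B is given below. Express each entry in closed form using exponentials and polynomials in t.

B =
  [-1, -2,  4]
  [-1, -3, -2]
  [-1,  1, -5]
e^{tB} =
  [t^2*exp(-3*t) + 2*t*exp(-3*t) + exp(-3*t), -2*t*exp(-3*t), 2*t^2*exp(-3*t) + 4*t*exp(-3*t)]
  [-t*exp(-3*t), exp(-3*t), -2*t*exp(-3*t)]
  [-t^2*exp(-3*t)/2 - t*exp(-3*t), t*exp(-3*t), -t^2*exp(-3*t) - 2*t*exp(-3*t) + exp(-3*t)]

Strategy: write B = P · J · P⁻¹ where J is a Jordan canonical form, so e^{tB} = P · e^{tJ} · P⁻¹, and e^{tJ} can be computed block-by-block.

B has Jordan form
J =
  [-3,  1,  0]
  [ 0, -3,  1]
  [ 0,  0, -3]
(up to reordering of blocks).

Per-block formulas:
  For a 3×3 Jordan block J_3(-3): exp(t · J_3(-3)) = e^(-3t)·(I + t·N + (t^2/2)·N^2), where N is the 3×3 nilpotent shift.

After assembling e^{tJ} and conjugating by P, we get:

e^{tB} =
  [t^2*exp(-3*t) + 2*t*exp(-3*t) + exp(-3*t), -2*t*exp(-3*t), 2*t^2*exp(-3*t) + 4*t*exp(-3*t)]
  [-t*exp(-3*t), exp(-3*t), -2*t*exp(-3*t)]
  [-t^2*exp(-3*t)/2 - t*exp(-3*t), t*exp(-3*t), -t^2*exp(-3*t) - 2*t*exp(-3*t) + exp(-3*t)]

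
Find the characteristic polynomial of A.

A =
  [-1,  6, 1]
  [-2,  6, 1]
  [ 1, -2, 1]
x^3 - 6*x^2 + 12*x - 8

Expanding det(x·I − A) (e.g. by cofactor expansion or by noting that A is similar to its Jordan form J, which has the same characteristic polynomial as A) gives
  χ_A(x) = x^3 - 6*x^2 + 12*x - 8
which factors as (x - 2)^3. The eigenvalues (with algebraic multiplicities) are λ = 2 with multiplicity 3.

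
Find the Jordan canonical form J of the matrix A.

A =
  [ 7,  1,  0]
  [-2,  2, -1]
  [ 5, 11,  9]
J_3(6)

The characteristic polynomial is
  det(x·I − A) = x^3 - 18*x^2 + 108*x - 216 = (x - 6)^3

Eigenvalues and multiplicities (the geometric multiplicity of λ is n − rank(A − λI), which equals the number of Jordan blocks for λ):
  λ = 6: algebraic multiplicity = 3, geometric multiplicity = 1

Determining the block sizes for each eigenvalue:
  λ = 6: one block (gm = 1), so the single block has size am = 3 → block sizes [3]

Assembling the blocks gives a Jordan form
J =
  [6, 1, 0]
  [0, 6, 1]
  [0, 0, 6]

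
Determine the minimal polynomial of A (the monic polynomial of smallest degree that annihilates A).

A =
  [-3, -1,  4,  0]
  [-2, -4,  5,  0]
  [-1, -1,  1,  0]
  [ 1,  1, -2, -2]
x^3 + 6*x^2 + 12*x + 8

The characteristic polynomial is χ_A(x) = (x + 2)^4, so the eigenvalues are known. The minimal polynomial is
  m_A(x) = Π_λ (x − λ)^{k_λ}
where k_λ is the size of the *largest* Jordan block for λ (equivalently, the smallest k with (A − λI)^k v = 0 for every generalised eigenvector v of λ).

  λ = -2: largest Jordan block has size 3, contributing (x + 2)^3

So m_A(x) = (x + 2)^3 = x^3 + 6*x^2 + 12*x + 8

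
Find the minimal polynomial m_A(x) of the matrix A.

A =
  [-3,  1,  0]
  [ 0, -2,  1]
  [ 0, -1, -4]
x^3 + 9*x^2 + 27*x + 27

The characteristic polynomial is χ_A(x) = (x + 3)^3, so the eigenvalues are known. The minimal polynomial is
  m_A(x) = Π_λ (x − λ)^{k_λ}
where k_λ is the size of the *largest* Jordan block for λ (equivalently, the smallest k with (A − λI)^k v = 0 for every generalised eigenvector v of λ).

  λ = -3: largest Jordan block has size 3, contributing (x + 3)^3

So m_A(x) = (x + 3)^3 = x^3 + 9*x^2 + 27*x + 27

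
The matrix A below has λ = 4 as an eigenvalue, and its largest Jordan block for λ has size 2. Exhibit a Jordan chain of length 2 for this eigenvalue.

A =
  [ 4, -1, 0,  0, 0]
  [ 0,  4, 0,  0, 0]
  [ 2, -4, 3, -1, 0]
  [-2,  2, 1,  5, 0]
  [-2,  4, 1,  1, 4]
A Jordan chain for λ = 4 of length 2:
v_1 = (0, 0, 2, -2, -2)ᵀ
v_2 = (1, 0, 0, 0, 0)ᵀ

Let N = A − (4)·I. We want v_2 with N^2 v_2 = 0 but N^1 v_2 ≠ 0; then v_{j-1} := N · v_j for j = 2, …, 2.

Pick v_2 = (1, 0, 0, 0, 0)ᵀ.
Then v_1 = N · v_2 = (0, 0, 2, -2, -2)ᵀ.

Sanity check: (A − (4)·I) v_1 = (0, 0, 0, 0, 0)ᵀ = 0. ✓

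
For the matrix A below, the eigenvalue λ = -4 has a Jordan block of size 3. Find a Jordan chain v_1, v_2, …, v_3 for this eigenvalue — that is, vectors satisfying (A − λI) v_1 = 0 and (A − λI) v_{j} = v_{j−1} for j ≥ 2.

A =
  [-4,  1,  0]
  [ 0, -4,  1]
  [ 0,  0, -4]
A Jordan chain for λ = -4 of length 3:
v_1 = (1, 0, 0)ᵀ
v_2 = (0, 1, 0)ᵀ
v_3 = (0, 0, 1)ᵀ

Let N = A − (-4)·I. We want v_3 with N^3 v_3 = 0 but N^2 v_3 ≠ 0; then v_{j-1} := N · v_j for j = 3, …, 2.

Pick v_3 = (0, 0, 1)ᵀ.
Then v_2 = N · v_3 = (0, 1, 0)ᵀ.
Then v_1 = N · v_2 = (1, 0, 0)ᵀ.

Sanity check: (A − (-4)·I) v_1 = (0, 0, 0)ᵀ = 0. ✓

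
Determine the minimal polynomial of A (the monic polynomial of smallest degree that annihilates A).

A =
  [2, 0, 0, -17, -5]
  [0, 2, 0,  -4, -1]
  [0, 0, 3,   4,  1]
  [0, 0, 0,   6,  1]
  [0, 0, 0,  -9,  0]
x^4 - 11*x^3 + 45*x^2 - 81*x + 54

The characteristic polynomial is χ_A(x) = (x - 3)^3*(x - 2)^2, so the eigenvalues are known. The minimal polynomial is
  m_A(x) = Π_λ (x − λ)^{k_λ}
where k_λ is the size of the *largest* Jordan block for λ (equivalently, the smallest k with (A − λI)^k v = 0 for every generalised eigenvector v of λ).

  λ = 2: largest Jordan block has size 1, contributing (x − 2)
  λ = 3: largest Jordan block has size 3, contributing (x − 3)^3

So m_A(x) = (x - 3)^3*(x - 2) = x^4 - 11*x^3 + 45*x^2 - 81*x + 54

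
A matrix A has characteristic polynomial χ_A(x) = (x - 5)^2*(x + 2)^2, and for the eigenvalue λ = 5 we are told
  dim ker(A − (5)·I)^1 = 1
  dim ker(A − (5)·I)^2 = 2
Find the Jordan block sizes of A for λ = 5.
Block sizes for λ = 5: [2]

From the dimensions of kernels of powers, the number of Jordan blocks of size at least j is d_j − d_{j−1} where d_j = dim ker(N^j) (with d_0 = 0). Computing the differences gives [1, 1].
The number of blocks of size exactly k is (#blocks of size ≥ k) − (#blocks of size ≥ k + 1), so the partition is: 1 block(s) of size 2.
In nonincreasing order the block sizes are [2].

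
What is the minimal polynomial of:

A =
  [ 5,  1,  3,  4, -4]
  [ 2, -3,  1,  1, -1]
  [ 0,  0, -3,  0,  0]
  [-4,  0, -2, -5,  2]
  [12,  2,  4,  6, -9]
x^3 + 9*x^2 + 27*x + 27

The characteristic polynomial is χ_A(x) = (x + 3)^5, so the eigenvalues are known. The minimal polynomial is
  m_A(x) = Π_λ (x − λ)^{k_λ}
where k_λ is the size of the *largest* Jordan block for λ (equivalently, the smallest k with (A − λI)^k v = 0 for every generalised eigenvector v of λ).

  λ = -3: largest Jordan block has size 3, contributing (x + 3)^3

So m_A(x) = (x + 3)^3 = x^3 + 9*x^2 + 27*x + 27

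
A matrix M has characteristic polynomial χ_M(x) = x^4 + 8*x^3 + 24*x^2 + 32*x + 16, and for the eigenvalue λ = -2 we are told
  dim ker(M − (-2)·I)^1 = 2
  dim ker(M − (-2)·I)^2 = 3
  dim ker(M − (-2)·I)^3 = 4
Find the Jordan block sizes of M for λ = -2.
Block sizes for λ = -2: [3, 1]

From the dimensions of kernels of powers, the number of Jordan blocks of size at least j is d_j − d_{j−1} where d_j = dim ker(N^j) (with d_0 = 0). Computing the differences gives [2, 1, 1].
The number of blocks of size exactly k is (#blocks of size ≥ k) − (#blocks of size ≥ k + 1), so the partition is: 1 block(s) of size 1, 1 block(s) of size 3.
In nonincreasing order the block sizes are [3, 1].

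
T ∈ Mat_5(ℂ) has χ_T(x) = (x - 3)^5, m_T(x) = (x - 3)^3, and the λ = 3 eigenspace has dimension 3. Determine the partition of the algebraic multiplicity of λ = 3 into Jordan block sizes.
Block sizes for λ = 3: [3, 1, 1]

Step 1 — from the characteristic polynomial, algebraic multiplicity of λ = 3 is 5. From dim ker(T − (3)·I) = 3, there are exactly 3 Jordan blocks for λ = 3.
Step 2 — from the minimal polynomial, the factor (x − 3)^3 tells us the largest block for λ = 3 has size 3.
Step 3 — with total size 5, 3 blocks, and largest block 3, the block sizes (in nonincreasing order) are [3, 1, 1].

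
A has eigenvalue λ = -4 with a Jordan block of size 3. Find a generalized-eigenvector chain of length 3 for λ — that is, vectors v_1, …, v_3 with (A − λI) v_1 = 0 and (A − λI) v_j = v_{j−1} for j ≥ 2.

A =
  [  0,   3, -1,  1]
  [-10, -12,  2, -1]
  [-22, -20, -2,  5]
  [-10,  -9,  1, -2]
A Jordan chain for λ = -4 of length 3:
v_1 = (-2, 6, 18, 8)ᵀ
v_2 = (4, -10, -22, -10)ᵀ
v_3 = (1, 0, 0, 0)ᵀ

Let N = A − (-4)·I. We want v_3 with N^3 v_3 = 0 but N^2 v_3 ≠ 0; then v_{j-1} := N · v_j for j = 3, …, 2.

Pick v_3 = (1, 0, 0, 0)ᵀ.
Then v_2 = N · v_3 = (4, -10, -22, -10)ᵀ.
Then v_1 = N · v_2 = (-2, 6, 18, 8)ᵀ.

Sanity check: (A − (-4)·I) v_1 = (0, 0, 0, 0)ᵀ = 0. ✓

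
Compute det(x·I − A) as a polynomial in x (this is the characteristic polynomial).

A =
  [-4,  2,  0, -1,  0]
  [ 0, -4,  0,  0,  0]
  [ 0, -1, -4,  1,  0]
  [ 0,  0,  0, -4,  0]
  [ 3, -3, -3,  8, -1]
x^5 + 17*x^4 + 112*x^3 + 352*x^2 + 512*x + 256

Expanding det(x·I − A) (e.g. by cofactor expansion or by noting that A is similar to its Jordan form J, which has the same characteristic polynomial as A) gives
  χ_A(x) = x^5 + 17*x^4 + 112*x^3 + 352*x^2 + 512*x + 256
which factors as (x + 1)*(x + 4)^4. The eigenvalues (with algebraic multiplicities) are λ = -4 with multiplicity 4, λ = -1 with multiplicity 1.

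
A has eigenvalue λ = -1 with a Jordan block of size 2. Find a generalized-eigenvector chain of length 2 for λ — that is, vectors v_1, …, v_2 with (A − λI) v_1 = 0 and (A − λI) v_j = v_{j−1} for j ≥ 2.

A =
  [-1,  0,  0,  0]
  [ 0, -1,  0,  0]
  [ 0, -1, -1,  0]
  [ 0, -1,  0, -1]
A Jordan chain for λ = -1 of length 2:
v_1 = (0, 0, -1, -1)ᵀ
v_2 = (0, 1, 0, 0)ᵀ

Let N = A − (-1)·I. We want v_2 with N^2 v_2 = 0 but N^1 v_2 ≠ 0; then v_{j-1} := N · v_j for j = 2, …, 2.

Pick v_2 = (0, 1, 0, 0)ᵀ.
Then v_1 = N · v_2 = (0, 0, -1, -1)ᵀ.

Sanity check: (A − (-1)·I) v_1 = (0, 0, 0, 0)ᵀ = 0. ✓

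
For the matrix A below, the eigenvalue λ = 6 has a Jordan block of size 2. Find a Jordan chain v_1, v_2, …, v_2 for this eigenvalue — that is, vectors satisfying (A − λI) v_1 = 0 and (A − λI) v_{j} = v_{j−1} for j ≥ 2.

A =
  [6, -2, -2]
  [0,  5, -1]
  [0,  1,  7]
A Jordan chain for λ = 6 of length 2:
v_1 = (-2, -1, 1)ᵀ
v_2 = (0, 1, 0)ᵀ

Let N = A − (6)·I. We want v_2 with N^2 v_2 = 0 but N^1 v_2 ≠ 0; then v_{j-1} := N · v_j for j = 2, …, 2.

Pick v_2 = (0, 1, 0)ᵀ.
Then v_1 = N · v_2 = (-2, -1, 1)ᵀ.

Sanity check: (A − (6)·I) v_1 = (0, 0, 0)ᵀ = 0. ✓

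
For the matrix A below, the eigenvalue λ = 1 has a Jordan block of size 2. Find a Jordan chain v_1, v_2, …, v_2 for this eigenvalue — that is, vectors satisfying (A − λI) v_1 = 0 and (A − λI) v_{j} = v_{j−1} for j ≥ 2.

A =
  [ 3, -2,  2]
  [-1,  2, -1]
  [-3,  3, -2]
A Jordan chain for λ = 1 of length 2:
v_1 = (2, -1, -3)ᵀ
v_2 = (1, 0, 0)ᵀ

Let N = A − (1)·I. We want v_2 with N^2 v_2 = 0 but N^1 v_2 ≠ 0; then v_{j-1} := N · v_j for j = 2, …, 2.

Pick v_2 = (1, 0, 0)ᵀ.
Then v_1 = N · v_2 = (2, -1, -3)ᵀ.

Sanity check: (A − (1)·I) v_1 = (0, 0, 0)ᵀ = 0. ✓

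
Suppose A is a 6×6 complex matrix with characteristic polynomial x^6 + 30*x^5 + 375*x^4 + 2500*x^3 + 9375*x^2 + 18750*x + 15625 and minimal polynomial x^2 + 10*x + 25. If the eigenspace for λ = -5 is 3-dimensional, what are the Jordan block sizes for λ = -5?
Block sizes for λ = -5: [2, 2, 2]

Step 1 — from the characteristic polynomial, algebraic multiplicity of λ = -5 is 6. From dim ker(A − (-5)·I) = 3, there are exactly 3 Jordan blocks for λ = -5.
Step 2 — from the minimal polynomial, the factor (x + 5)^2 tells us the largest block for λ = -5 has size 2.
Step 3 — with total size 6, 3 blocks, and largest block 2, the block sizes (in nonincreasing order) are [2, 2, 2].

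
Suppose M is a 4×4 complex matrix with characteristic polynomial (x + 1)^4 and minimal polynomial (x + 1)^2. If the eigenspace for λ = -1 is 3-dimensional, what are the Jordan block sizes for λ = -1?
Block sizes for λ = -1: [2, 1, 1]

Step 1 — from the characteristic polynomial, algebraic multiplicity of λ = -1 is 4. From dim ker(M − (-1)·I) = 3, there are exactly 3 Jordan blocks for λ = -1.
Step 2 — from the minimal polynomial, the factor (x + 1)^2 tells us the largest block for λ = -1 has size 2.
Step 3 — with total size 4, 3 blocks, and largest block 2, the block sizes (in nonincreasing order) are [2, 1, 1].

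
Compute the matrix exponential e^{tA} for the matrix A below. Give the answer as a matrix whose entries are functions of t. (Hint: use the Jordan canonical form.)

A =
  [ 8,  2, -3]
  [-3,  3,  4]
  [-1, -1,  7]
e^{tA} =
  [t^2*exp(6*t)/2 + 2*t*exp(6*t) + exp(6*t), t^2*exp(6*t)/2 + 2*t*exp(6*t), -t^2*exp(6*t)/2 - 3*t*exp(6*t)]
  [-t^2*exp(6*t)/2 - 3*t*exp(6*t), -t^2*exp(6*t)/2 - 3*t*exp(6*t) + exp(6*t), t^2*exp(6*t)/2 + 4*t*exp(6*t)]
  [-t*exp(6*t), -t*exp(6*t), t*exp(6*t) + exp(6*t)]

Strategy: write A = P · J · P⁻¹ where J is a Jordan canonical form, so e^{tA} = P · e^{tJ} · P⁻¹, and e^{tJ} can be computed block-by-block.

A has Jordan form
J =
  [6, 1, 0]
  [0, 6, 1]
  [0, 0, 6]
(up to reordering of blocks).

Per-block formulas:
  For a 3×3 Jordan block J_3(6): exp(t · J_3(6)) = e^(6t)·(I + t·N + (t^2/2)·N^2), where N is the 3×3 nilpotent shift.

After assembling e^{tJ} and conjugating by P, we get:

e^{tA} =
  [t^2*exp(6*t)/2 + 2*t*exp(6*t) + exp(6*t), t^2*exp(6*t)/2 + 2*t*exp(6*t), -t^2*exp(6*t)/2 - 3*t*exp(6*t)]
  [-t^2*exp(6*t)/2 - 3*t*exp(6*t), -t^2*exp(6*t)/2 - 3*t*exp(6*t) + exp(6*t), t^2*exp(6*t)/2 + 4*t*exp(6*t)]
  [-t*exp(6*t), -t*exp(6*t), t*exp(6*t) + exp(6*t)]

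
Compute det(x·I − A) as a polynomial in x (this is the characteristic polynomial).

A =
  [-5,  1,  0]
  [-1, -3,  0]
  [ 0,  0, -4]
x^3 + 12*x^2 + 48*x + 64

Expanding det(x·I − A) (e.g. by cofactor expansion or by noting that A is similar to its Jordan form J, which has the same characteristic polynomial as A) gives
  χ_A(x) = x^3 + 12*x^2 + 48*x + 64
which factors as (x + 4)^3. The eigenvalues (with algebraic multiplicities) are λ = -4 with multiplicity 3.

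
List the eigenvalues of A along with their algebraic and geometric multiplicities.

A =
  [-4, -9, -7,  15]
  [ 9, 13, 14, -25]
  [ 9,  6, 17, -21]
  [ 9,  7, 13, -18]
λ = -1: alg = 2, geom = 1; λ = 5: alg = 2, geom = 1

Step 1 — factor the characteristic polynomial to read off the algebraic multiplicities:
  χ_A(x) = (x - 5)^2*(x + 1)^2

Step 2 — compute geometric multiplicities via the rank-nullity identity g(λ) = n − rank(A − λI):
  rank(A − (-1)·I) = 3, so dim ker(A − (-1)·I) = n − 3 = 1
  rank(A − (5)·I) = 3, so dim ker(A − (5)·I) = n − 3 = 1

Summary:
  λ = -1: algebraic multiplicity = 2, geometric multiplicity = 1
  λ = 5: algebraic multiplicity = 2, geometric multiplicity = 1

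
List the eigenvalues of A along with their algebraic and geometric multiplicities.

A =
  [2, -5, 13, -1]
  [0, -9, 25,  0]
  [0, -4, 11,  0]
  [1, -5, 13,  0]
λ = 1: alg = 4, geom = 2

Step 1 — factor the characteristic polynomial to read off the algebraic multiplicities:
  χ_A(x) = (x - 1)^4

Step 2 — compute geometric multiplicities via the rank-nullity identity g(λ) = n − rank(A − λI):
  rank(A − (1)·I) = 2, so dim ker(A − (1)·I) = n − 2 = 2

Summary:
  λ = 1: algebraic multiplicity = 4, geometric multiplicity = 2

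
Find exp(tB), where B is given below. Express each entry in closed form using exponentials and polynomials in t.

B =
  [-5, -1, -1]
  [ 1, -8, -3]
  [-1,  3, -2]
e^{tB} =
  [exp(-5*t), -t*exp(-5*t), -t*exp(-5*t)]
  [t*exp(-5*t), -t^2*exp(-5*t)/2 - 3*t*exp(-5*t) + exp(-5*t), -t^2*exp(-5*t)/2 - 3*t*exp(-5*t)]
  [-t*exp(-5*t), t^2*exp(-5*t)/2 + 3*t*exp(-5*t), t^2*exp(-5*t)/2 + 3*t*exp(-5*t) + exp(-5*t)]

Strategy: write B = P · J · P⁻¹ where J is a Jordan canonical form, so e^{tB} = P · e^{tJ} · P⁻¹, and e^{tJ} can be computed block-by-block.

B has Jordan form
J =
  [-5,  1,  0]
  [ 0, -5,  1]
  [ 0,  0, -5]
(up to reordering of blocks).

Per-block formulas:
  For a 3×3 Jordan block J_3(-5): exp(t · J_3(-5)) = e^(-5t)·(I + t·N + (t^2/2)·N^2), where N is the 3×3 nilpotent shift.

After assembling e^{tJ} and conjugating by P, we get:

e^{tB} =
  [exp(-5*t), -t*exp(-5*t), -t*exp(-5*t)]
  [t*exp(-5*t), -t^2*exp(-5*t)/2 - 3*t*exp(-5*t) + exp(-5*t), -t^2*exp(-5*t)/2 - 3*t*exp(-5*t)]
  [-t*exp(-5*t), t^2*exp(-5*t)/2 + 3*t*exp(-5*t), t^2*exp(-5*t)/2 + 3*t*exp(-5*t) + exp(-5*t)]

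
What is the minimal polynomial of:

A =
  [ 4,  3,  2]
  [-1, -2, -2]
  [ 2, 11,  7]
x^3 - 9*x^2 + 27*x - 27

The characteristic polynomial is χ_A(x) = (x - 3)^3, so the eigenvalues are known. The minimal polynomial is
  m_A(x) = Π_λ (x − λ)^{k_λ}
where k_λ is the size of the *largest* Jordan block for λ (equivalently, the smallest k with (A − λI)^k v = 0 for every generalised eigenvector v of λ).

  λ = 3: largest Jordan block has size 3, contributing (x − 3)^3

So m_A(x) = (x - 3)^3 = x^3 - 9*x^2 + 27*x - 27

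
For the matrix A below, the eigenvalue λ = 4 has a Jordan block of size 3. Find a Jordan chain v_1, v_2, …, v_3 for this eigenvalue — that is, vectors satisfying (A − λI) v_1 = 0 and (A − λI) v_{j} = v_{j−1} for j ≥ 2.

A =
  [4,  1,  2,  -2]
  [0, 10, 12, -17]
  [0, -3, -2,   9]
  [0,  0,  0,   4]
A Jordan chain for λ = 4 of length 3:
v_1 = (1, 6, -3, 0)ᵀ
v_2 = (-2, -17, 9, 0)ᵀ
v_3 = (0, 0, 0, 1)ᵀ

Let N = A − (4)·I. We want v_3 with N^3 v_3 = 0 but N^2 v_3 ≠ 0; then v_{j-1} := N · v_j for j = 3, …, 2.

Pick v_3 = (0, 0, 0, 1)ᵀ.
Then v_2 = N · v_3 = (-2, -17, 9, 0)ᵀ.
Then v_1 = N · v_2 = (1, 6, -3, 0)ᵀ.

Sanity check: (A − (4)·I) v_1 = (0, 0, 0, 0)ᵀ = 0. ✓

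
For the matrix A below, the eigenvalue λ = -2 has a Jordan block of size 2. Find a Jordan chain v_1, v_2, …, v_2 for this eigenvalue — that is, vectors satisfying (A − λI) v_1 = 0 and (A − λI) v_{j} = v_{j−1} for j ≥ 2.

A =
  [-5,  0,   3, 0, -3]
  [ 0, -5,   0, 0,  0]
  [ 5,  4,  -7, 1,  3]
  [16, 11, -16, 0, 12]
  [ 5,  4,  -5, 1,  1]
A Jordan chain for λ = -2 of length 2:
v_1 = (0, 0, 1, 2, 1)ᵀ
v_2 = (0, 0, 0, 1, 0)ᵀ

Let N = A − (-2)·I. We want v_2 with N^2 v_2 = 0 but N^1 v_2 ≠ 0; then v_{j-1} := N · v_j for j = 2, …, 2.

Pick v_2 = (0, 0, 0, 1, 0)ᵀ.
Then v_1 = N · v_2 = (0, 0, 1, 2, 1)ᵀ.

Sanity check: (A − (-2)·I) v_1 = (0, 0, 0, 0, 0)ᵀ = 0. ✓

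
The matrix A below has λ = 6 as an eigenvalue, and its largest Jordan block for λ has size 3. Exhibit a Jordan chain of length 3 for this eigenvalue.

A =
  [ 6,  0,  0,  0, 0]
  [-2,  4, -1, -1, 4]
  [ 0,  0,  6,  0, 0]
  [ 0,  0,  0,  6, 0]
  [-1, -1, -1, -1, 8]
A Jordan chain for λ = 6 of length 3:
v_1 = (0, -2, 0, 0, -1)ᵀ
v_2 = (0, -1, 0, 0, -1)ᵀ
v_3 = (0, 0, 1, 0, 0)ᵀ

Let N = A − (6)·I. We want v_3 with N^3 v_3 = 0 but N^2 v_3 ≠ 0; then v_{j-1} := N · v_j for j = 3, …, 2.

Pick v_3 = (0, 0, 1, 0, 0)ᵀ.
Then v_2 = N · v_3 = (0, -1, 0, 0, -1)ᵀ.
Then v_1 = N · v_2 = (0, -2, 0, 0, -1)ᵀ.

Sanity check: (A − (6)·I) v_1 = (0, 0, 0, 0, 0)ᵀ = 0. ✓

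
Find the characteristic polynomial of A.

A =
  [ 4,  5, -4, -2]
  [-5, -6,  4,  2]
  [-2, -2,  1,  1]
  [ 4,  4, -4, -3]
x^4 + 4*x^3 + 6*x^2 + 4*x + 1

Expanding det(x·I − A) (e.g. by cofactor expansion or by noting that A is similar to its Jordan form J, which has the same characteristic polynomial as A) gives
  χ_A(x) = x^4 + 4*x^3 + 6*x^2 + 4*x + 1
which factors as (x + 1)^4. The eigenvalues (with algebraic multiplicities) are λ = -1 with multiplicity 4.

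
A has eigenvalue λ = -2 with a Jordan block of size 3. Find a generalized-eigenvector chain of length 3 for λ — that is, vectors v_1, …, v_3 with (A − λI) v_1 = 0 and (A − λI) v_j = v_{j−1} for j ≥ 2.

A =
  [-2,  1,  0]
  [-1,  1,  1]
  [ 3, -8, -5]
A Jordan chain for λ = -2 of length 3:
v_1 = (-1, 0, -1)ᵀ
v_2 = (0, -1, 3)ᵀ
v_3 = (1, 0, 0)ᵀ

Let N = A − (-2)·I. We want v_3 with N^3 v_3 = 0 but N^2 v_3 ≠ 0; then v_{j-1} := N · v_j for j = 3, …, 2.

Pick v_3 = (1, 0, 0)ᵀ.
Then v_2 = N · v_3 = (0, -1, 3)ᵀ.
Then v_1 = N · v_2 = (-1, 0, -1)ᵀ.

Sanity check: (A − (-2)·I) v_1 = (0, 0, 0)ᵀ = 0. ✓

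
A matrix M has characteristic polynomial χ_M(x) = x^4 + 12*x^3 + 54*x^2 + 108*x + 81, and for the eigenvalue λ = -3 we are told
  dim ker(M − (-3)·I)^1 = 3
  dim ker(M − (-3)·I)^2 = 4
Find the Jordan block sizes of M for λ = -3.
Block sizes for λ = -3: [2, 1, 1]

From the dimensions of kernels of powers, the number of Jordan blocks of size at least j is d_j − d_{j−1} where d_j = dim ker(N^j) (with d_0 = 0). Computing the differences gives [3, 1].
The number of blocks of size exactly k is (#blocks of size ≥ k) − (#blocks of size ≥ k + 1), so the partition is: 2 block(s) of size 1, 1 block(s) of size 2.
In nonincreasing order the block sizes are [2, 1, 1].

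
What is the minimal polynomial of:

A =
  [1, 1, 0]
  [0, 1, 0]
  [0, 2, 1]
x^2 - 2*x + 1

The characteristic polynomial is χ_A(x) = (x - 1)^3, so the eigenvalues are known. The minimal polynomial is
  m_A(x) = Π_λ (x − λ)^{k_λ}
where k_λ is the size of the *largest* Jordan block for λ (equivalently, the smallest k with (A − λI)^k v = 0 for every generalised eigenvector v of λ).

  λ = 1: largest Jordan block has size 2, contributing (x − 1)^2

So m_A(x) = (x - 1)^2 = x^2 - 2*x + 1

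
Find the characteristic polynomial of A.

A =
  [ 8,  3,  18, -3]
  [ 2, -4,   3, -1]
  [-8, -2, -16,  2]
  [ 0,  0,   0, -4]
x^4 + 16*x^3 + 96*x^2 + 256*x + 256

Expanding det(x·I − A) (e.g. by cofactor expansion or by noting that A is similar to its Jordan form J, which has the same characteristic polynomial as A) gives
  χ_A(x) = x^4 + 16*x^3 + 96*x^2 + 256*x + 256
which factors as (x + 4)^4. The eigenvalues (with algebraic multiplicities) are λ = -4 with multiplicity 4.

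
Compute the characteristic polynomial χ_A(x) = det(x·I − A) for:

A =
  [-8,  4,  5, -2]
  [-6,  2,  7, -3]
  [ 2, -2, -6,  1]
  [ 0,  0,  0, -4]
x^4 + 16*x^3 + 96*x^2 + 256*x + 256

Expanding det(x·I − A) (e.g. by cofactor expansion or by noting that A is similar to its Jordan form J, which has the same characteristic polynomial as A) gives
  χ_A(x) = x^4 + 16*x^3 + 96*x^2 + 256*x + 256
which factors as (x + 4)^4. The eigenvalues (with algebraic multiplicities) are λ = -4 with multiplicity 4.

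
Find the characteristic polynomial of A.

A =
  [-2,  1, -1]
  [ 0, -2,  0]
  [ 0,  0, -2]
x^3 + 6*x^2 + 12*x + 8

Expanding det(x·I − A) (e.g. by cofactor expansion or by noting that A is similar to its Jordan form J, which has the same characteristic polynomial as A) gives
  χ_A(x) = x^3 + 6*x^2 + 12*x + 8
which factors as (x + 2)^3. The eigenvalues (with algebraic multiplicities) are λ = -2 with multiplicity 3.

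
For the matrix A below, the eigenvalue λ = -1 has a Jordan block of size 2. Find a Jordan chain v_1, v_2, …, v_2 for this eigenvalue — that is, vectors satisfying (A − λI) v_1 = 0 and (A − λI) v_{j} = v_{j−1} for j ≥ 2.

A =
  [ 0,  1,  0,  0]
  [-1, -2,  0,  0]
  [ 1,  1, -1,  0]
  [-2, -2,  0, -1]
A Jordan chain for λ = -1 of length 2:
v_1 = (1, -1, 1, -2)ᵀ
v_2 = (1, 0, 0, 0)ᵀ

Let N = A − (-1)·I. We want v_2 with N^2 v_2 = 0 but N^1 v_2 ≠ 0; then v_{j-1} := N · v_j for j = 2, …, 2.

Pick v_2 = (1, 0, 0, 0)ᵀ.
Then v_1 = N · v_2 = (1, -1, 1, -2)ᵀ.

Sanity check: (A − (-1)·I) v_1 = (0, 0, 0, 0)ᵀ = 0. ✓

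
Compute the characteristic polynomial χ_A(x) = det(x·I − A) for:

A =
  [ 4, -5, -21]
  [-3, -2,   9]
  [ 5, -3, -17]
x^3 + 15*x^2 + 75*x + 125

Expanding det(x·I − A) (e.g. by cofactor expansion or by noting that A is similar to its Jordan form J, which has the same characteristic polynomial as A) gives
  χ_A(x) = x^3 + 15*x^2 + 75*x + 125
which factors as (x + 5)^3. The eigenvalues (with algebraic multiplicities) are λ = -5 with multiplicity 3.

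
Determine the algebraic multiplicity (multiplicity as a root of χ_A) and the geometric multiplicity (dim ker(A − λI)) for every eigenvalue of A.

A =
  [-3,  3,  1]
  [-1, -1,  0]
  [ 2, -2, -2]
λ = -2: alg = 3, geom = 1

Step 1 — factor the characteristic polynomial to read off the algebraic multiplicities:
  χ_A(x) = (x + 2)^3

Step 2 — compute geometric multiplicities via the rank-nullity identity g(λ) = n − rank(A − λI):
  rank(A − (-2)·I) = 2, so dim ker(A − (-2)·I) = n − 2 = 1

Summary:
  λ = -2: algebraic multiplicity = 3, geometric multiplicity = 1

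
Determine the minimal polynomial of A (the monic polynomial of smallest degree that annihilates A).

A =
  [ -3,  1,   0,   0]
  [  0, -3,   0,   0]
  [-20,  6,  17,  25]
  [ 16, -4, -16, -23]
x^2 + 6*x + 9

The characteristic polynomial is χ_A(x) = (x + 3)^4, so the eigenvalues are known. The minimal polynomial is
  m_A(x) = Π_λ (x − λ)^{k_λ}
where k_λ is the size of the *largest* Jordan block for λ (equivalently, the smallest k with (A − λI)^k v = 0 for every generalised eigenvector v of λ).

  λ = -3: largest Jordan block has size 2, contributing (x + 3)^2

So m_A(x) = (x + 3)^2 = x^2 + 6*x + 9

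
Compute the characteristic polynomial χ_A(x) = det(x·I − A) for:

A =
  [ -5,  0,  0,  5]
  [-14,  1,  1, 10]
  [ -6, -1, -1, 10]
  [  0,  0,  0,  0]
x^4 + 5*x^3

Expanding det(x·I − A) (e.g. by cofactor expansion or by noting that A is similar to its Jordan form J, which has the same characteristic polynomial as A) gives
  χ_A(x) = x^4 + 5*x^3
which factors as x^3*(x + 5). The eigenvalues (with algebraic multiplicities) are λ = -5 with multiplicity 1, λ = 0 with multiplicity 3.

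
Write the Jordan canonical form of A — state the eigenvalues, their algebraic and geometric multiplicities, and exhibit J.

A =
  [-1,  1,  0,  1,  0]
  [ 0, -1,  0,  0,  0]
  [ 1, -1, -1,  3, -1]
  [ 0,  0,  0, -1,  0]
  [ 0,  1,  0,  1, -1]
J_2(-1) ⊕ J_2(-1) ⊕ J_1(-1)

The characteristic polynomial is
  det(x·I − A) = x^5 + 5*x^4 + 10*x^3 + 10*x^2 + 5*x + 1 = (x + 1)^5

Eigenvalues and multiplicities (the geometric multiplicity of λ is n − rank(A − λI), which equals the number of Jordan blocks for λ):
  λ = -1: algebraic multiplicity = 5, geometric multiplicity = 3

Determining the block sizes for each eigenvalue:
  λ = -1: with am = 5 and gm = 3, the partition is not yet determined (e.g. several partitions of 5 into 3 parts exist). Let N = A − (-1)·I. Computing rank(N^1) = 2, rank(N^2) = 0; the number of blocks of size ≥ j is rank(N^{j−1}) − rank(N^j), giving [3, 2]. So we have 2 block(s) of size 2, 1 block(s) of size 1 → block sizes [2, 2, 1]

Assembling the blocks gives a Jordan form
J =
  [-1,  1,  0,  0,  0]
  [ 0, -1,  0,  0,  0]
  [ 0,  0, -1,  1,  0]
  [ 0,  0,  0, -1,  0]
  [ 0,  0,  0,  0, -1]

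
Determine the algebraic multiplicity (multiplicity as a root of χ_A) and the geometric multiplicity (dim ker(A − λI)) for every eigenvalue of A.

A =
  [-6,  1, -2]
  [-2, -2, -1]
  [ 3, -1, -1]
λ = -3: alg = 3, geom = 1

Step 1 — factor the characteristic polynomial to read off the algebraic multiplicities:
  χ_A(x) = (x + 3)^3

Step 2 — compute geometric multiplicities via the rank-nullity identity g(λ) = n − rank(A − λI):
  rank(A − (-3)·I) = 2, so dim ker(A − (-3)·I) = n − 2 = 1

Summary:
  λ = -3: algebraic multiplicity = 3, geometric multiplicity = 1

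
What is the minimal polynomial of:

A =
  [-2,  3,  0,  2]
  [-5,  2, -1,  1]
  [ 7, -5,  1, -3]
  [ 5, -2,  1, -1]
x^3

The characteristic polynomial is χ_A(x) = x^4, so the eigenvalues are known. The minimal polynomial is
  m_A(x) = Π_λ (x − λ)^{k_λ}
where k_λ is the size of the *largest* Jordan block for λ (equivalently, the smallest k with (A − λI)^k v = 0 for every generalised eigenvector v of λ).

  λ = 0: largest Jordan block has size 3, contributing (x − 0)^3

So m_A(x) = x^3 = x^3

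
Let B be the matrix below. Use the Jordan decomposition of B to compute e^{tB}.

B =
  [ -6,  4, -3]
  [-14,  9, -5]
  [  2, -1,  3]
e^{tB} =
  [t^2*exp(2*t) - 8*t*exp(2*t) + exp(2*t), -t^2*exp(2*t)/2 + 4*t*exp(2*t), t^2*exp(2*t)/2 - 3*t*exp(2*t)]
  [2*t^2*exp(2*t) - 14*t*exp(2*t), -t^2*exp(2*t) + 7*t*exp(2*t) + exp(2*t), t^2*exp(2*t) - 5*t*exp(2*t)]
  [2*t*exp(2*t), -t*exp(2*t), t*exp(2*t) + exp(2*t)]

Strategy: write B = P · J · P⁻¹ where J is a Jordan canonical form, so e^{tB} = P · e^{tJ} · P⁻¹, and e^{tJ} can be computed block-by-block.

B has Jordan form
J =
  [2, 1, 0]
  [0, 2, 1]
  [0, 0, 2]
(up to reordering of blocks).

Per-block formulas:
  For a 3×3 Jordan block J_3(2): exp(t · J_3(2)) = e^(2t)·(I + t·N + (t^2/2)·N^2), where N is the 3×3 nilpotent shift.

After assembling e^{tJ} and conjugating by P, we get:

e^{tB} =
  [t^2*exp(2*t) - 8*t*exp(2*t) + exp(2*t), -t^2*exp(2*t)/2 + 4*t*exp(2*t), t^2*exp(2*t)/2 - 3*t*exp(2*t)]
  [2*t^2*exp(2*t) - 14*t*exp(2*t), -t^2*exp(2*t) + 7*t*exp(2*t) + exp(2*t), t^2*exp(2*t) - 5*t*exp(2*t)]
  [2*t*exp(2*t), -t*exp(2*t), t*exp(2*t) + exp(2*t)]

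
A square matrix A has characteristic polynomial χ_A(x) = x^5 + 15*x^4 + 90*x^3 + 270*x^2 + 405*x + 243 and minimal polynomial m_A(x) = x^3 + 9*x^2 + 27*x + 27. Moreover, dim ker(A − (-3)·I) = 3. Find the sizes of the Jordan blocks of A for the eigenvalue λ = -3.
Block sizes for λ = -3: [3, 1, 1]

Step 1 — from the characteristic polynomial, algebraic multiplicity of λ = -3 is 5. From dim ker(A − (-3)·I) = 3, there are exactly 3 Jordan blocks for λ = -3.
Step 2 — from the minimal polynomial, the factor (x + 3)^3 tells us the largest block for λ = -3 has size 3.
Step 3 — with total size 5, 3 blocks, and largest block 3, the block sizes (in nonincreasing order) are [3, 1, 1].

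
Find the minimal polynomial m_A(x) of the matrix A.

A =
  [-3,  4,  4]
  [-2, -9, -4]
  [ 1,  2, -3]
x^2 + 10*x + 25

The characteristic polynomial is χ_A(x) = (x + 5)^3, so the eigenvalues are known. The minimal polynomial is
  m_A(x) = Π_λ (x − λ)^{k_λ}
where k_λ is the size of the *largest* Jordan block for λ (equivalently, the smallest k with (A − λI)^k v = 0 for every generalised eigenvector v of λ).

  λ = -5: largest Jordan block has size 2, contributing (x + 5)^2

So m_A(x) = (x + 5)^2 = x^2 + 10*x + 25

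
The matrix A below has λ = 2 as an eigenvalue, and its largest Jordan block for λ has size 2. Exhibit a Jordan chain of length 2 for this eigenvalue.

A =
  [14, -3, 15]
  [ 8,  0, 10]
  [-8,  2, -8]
A Jordan chain for λ = 2 of length 2:
v_1 = (12, 8, -8)ᵀ
v_2 = (1, 0, 0)ᵀ

Let N = A − (2)·I. We want v_2 with N^2 v_2 = 0 but N^1 v_2 ≠ 0; then v_{j-1} := N · v_j for j = 2, …, 2.

Pick v_2 = (1, 0, 0)ᵀ.
Then v_1 = N · v_2 = (12, 8, -8)ᵀ.

Sanity check: (A − (2)·I) v_1 = (0, 0, 0)ᵀ = 0. ✓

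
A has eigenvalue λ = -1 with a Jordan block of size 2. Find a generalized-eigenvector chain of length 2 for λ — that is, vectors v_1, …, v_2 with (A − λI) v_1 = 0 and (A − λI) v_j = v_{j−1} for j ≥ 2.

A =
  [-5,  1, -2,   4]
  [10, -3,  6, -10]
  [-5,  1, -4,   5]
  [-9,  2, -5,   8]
A Jordan chain for λ = -1 of length 2:
v_1 = (-4, 10, -5, -9)ᵀ
v_2 = (1, 0, 0, 0)ᵀ

Let N = A − (-1)·I. We want v_2 with N^2 v_2 = 0 but N^1 v_2 ≠ 0; then v_{j-1} := N · v_j for j = 2, …, 2.

Pick v_2 = (1, 0, 0, 0)ᵀ.
Then v_1 = N · v_2 = (-4, 10, -5, -9)ᵀ.

Sanity check: (A − (-1)·I) v_1 = (0, 0, 0, 0)ᵀ = 0. ✓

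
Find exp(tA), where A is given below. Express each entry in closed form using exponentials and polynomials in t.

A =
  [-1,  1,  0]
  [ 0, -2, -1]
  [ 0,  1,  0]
e^{tA} =
  [exp(-t), -t^2*exp(-t)/2 + t*exp(-t), -t^2*exp(-t)/2]
  [0, -t*exp(-t) + exp(-t), -t*exp(-t)]
  [0, t*exp(-t), t*exp(-t) + exp(-t)]

Strategy: write A = P · J · P⁻¹ where J is a Jordan canonical form, so e^{tA} = P · e^{tJ} · P⁻¹, and e^{tJ} can be computed block-by-block.

A has Jordan form
J =
  [-1,  1,  0]
  [ 0, -1,  1]
  [ 0,  0, -1]
(up to reordering of blocks).

Per-block formulas:
  For a 3×3 Jordan block J_3(-1): exp(t · J_3(-1)) = e^(-1t)·(I + t·N + (t^2/2)·N^2), where N is the 3×3 nilpotent shift.

After assembling e^{tJ} and conjugating by P, we get:

e^{tA} =
  [exp(-t), -t^2*exp(-t)/2 + t*exp(-t), -t^2*exp(-t)/2]
  [0, -t*exp(-t) + exp(-t), -t*exp(-t)]
  [0, t*exp(-t), t*exp(-t) + exp(-t)]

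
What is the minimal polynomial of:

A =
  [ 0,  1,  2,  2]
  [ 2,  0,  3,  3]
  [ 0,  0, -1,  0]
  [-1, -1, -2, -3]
x^3 + 3*x^2 + 3*x + 1

The characteristic polynomial is χ_A(x) = (x + 1)^4, so the eigenvalues are known. The minimal polynomial is
  m_A(x) = Π_λ (x − λ)^{k_λ}
where k_λ is the size of the *largest* Jordan block for λ (equivalently, the smallest k with (A − λI)^k v = 0 for every generalised eigenvector v of λ).

  λ = -1: largest Jordan block has size 3, contributing (x + 1)^3

So m_A(x) = (x + 1)^3 = x^3 + 3*x^2 + 3*x + 1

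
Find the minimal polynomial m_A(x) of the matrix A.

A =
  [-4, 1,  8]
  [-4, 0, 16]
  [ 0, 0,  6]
x^3 - 2*x^2 - 20*x - 24

The characteristic polynomial is χ_A(x) = (x - 6)*(x + 2)^2, so the eigenvalues are known. The minimal polynomial is
  m_A(x) = Π_λ (x − λ)^{k_λ}
where k_λ is the size of the *largest* Jordan block for λ (equivalently, the smallest k with (A − λI)^k v = 0 for every generalised eigenvector v of λ).

  λ = -2: largest Jordan block has size 2, contributing (x + 2)^2
  λ = 6: largest Jordan block has size 1, contributing (x − 6)

So m_A(x) = (x - 6)*(x + 2)^2 = x^3 - 2*x^2 - 20*x - 24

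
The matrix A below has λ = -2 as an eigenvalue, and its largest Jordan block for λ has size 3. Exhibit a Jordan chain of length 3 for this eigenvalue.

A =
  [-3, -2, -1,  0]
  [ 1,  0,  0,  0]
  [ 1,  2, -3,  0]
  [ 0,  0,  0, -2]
A Jordan chain for λ = -2 of length 3:
v_1 = (-2, 1, 0, 0)ᵀ
v_2 = (-1, 1, 1, 0)ᵀ
v_3 = (1, 0, 0, 0)ᵀ

Let N = A − (-2)·I. We want v_3 with N^3 v_3 = 0 but N^2 v_3 ≠ 0; then v_{j-1} := N · v_j for j = 3, …, 2.

Pick v_3 = (1, 0, 0, 0)ᵀ.
Then v_2 = N · v_3 = (-1, 1, 1, 0)ᵀ.
Then v_1 = N · v_2 = (-2, 1, 0, 0)ᵀ.

Sanity check: (A − (-2)·I) v_1 = (0, 0, 0, 0)ᵀ = 0. ✓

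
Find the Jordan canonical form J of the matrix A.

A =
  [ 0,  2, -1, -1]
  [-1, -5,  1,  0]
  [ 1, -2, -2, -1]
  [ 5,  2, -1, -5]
J_3(-3) ⊕ J_1(-3)

The characteristic polynomial is
  det(x·I − A) = x^4 + 12*x^3 + 54*x^2 + 108*x + 81 = (x + 3)^4

Eigenvalues and multiplicities (the geometric multiplicity of λ is n − rank(A − λI), which equals the number of Jordan blocks for λ):
  λ = -3: algebraic multiplicity = 4, geometric multiplicity = 2

Determining the block sizes for each eigenvalue:
  λ = -3: with am = 4 and gm = 2, the partition is not yet determined (e.g. several partitions of 4 into 2 parts exist). Let N = A − (-3)·I. Computing rank(N^1) = 2, rank(N^2) = 1, rank(N^3) = 0; the number of blocks of size ≥ j is rank(N^{j−1}) − rank(N^j), giving [2, 1, 1]. So we have 1 block(s) of size 3, 1 block(s) of size 1 → block sizes [3, 1]

Assembling the blocks gives a Jordan form
J =
  [-3,  1,  0,  0]
  [ 0, -3,  1,  0]
  [ 0,  0, -3,  0]
  [ 0,  0,  0, -3]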